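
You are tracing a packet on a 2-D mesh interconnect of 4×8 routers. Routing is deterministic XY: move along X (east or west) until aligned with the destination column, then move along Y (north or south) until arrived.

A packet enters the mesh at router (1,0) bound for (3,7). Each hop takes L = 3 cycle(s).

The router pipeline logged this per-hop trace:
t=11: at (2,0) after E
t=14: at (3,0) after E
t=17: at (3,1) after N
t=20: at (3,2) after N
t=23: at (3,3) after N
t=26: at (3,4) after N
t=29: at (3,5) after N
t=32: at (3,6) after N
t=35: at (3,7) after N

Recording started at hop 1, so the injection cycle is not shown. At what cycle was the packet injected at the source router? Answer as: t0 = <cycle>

At hop 1 the cycle is 11; in general cyc_k = t0 + kL.
So t0 = 11 − 1·3 = 8.

t0 = 8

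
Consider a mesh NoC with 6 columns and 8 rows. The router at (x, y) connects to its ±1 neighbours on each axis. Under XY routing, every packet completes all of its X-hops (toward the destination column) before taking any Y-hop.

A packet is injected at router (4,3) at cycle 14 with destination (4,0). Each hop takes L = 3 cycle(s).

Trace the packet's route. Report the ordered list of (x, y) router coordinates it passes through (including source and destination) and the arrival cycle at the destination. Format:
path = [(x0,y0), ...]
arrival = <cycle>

  0. router=(4,3) cycle=14 (inject)
  1. router=(4,2) cycle=17 dir=S
  2. router=(4,1) cycle=20 dir=S
  3. router=(4,0) cycle=23 dir=S

path = [(4,3), (4,2), (4,1), (4,0)]
arrival = 23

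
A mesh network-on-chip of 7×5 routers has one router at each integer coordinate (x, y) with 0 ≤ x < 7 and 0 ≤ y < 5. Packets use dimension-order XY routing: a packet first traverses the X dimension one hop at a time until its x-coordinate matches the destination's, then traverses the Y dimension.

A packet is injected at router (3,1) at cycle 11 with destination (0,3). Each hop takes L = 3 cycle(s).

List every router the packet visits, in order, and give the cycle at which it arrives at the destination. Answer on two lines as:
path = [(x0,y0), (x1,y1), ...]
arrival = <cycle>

path = [(3,1), (2,1), (1,1), (0,1), (0,2), (0,3)]
arrival = 26

#0 — 3,1 | c11
#1 — 2,1 | c14 | W
#2 — 1,1 | c17 | W
#3 — 0,1 | c20 | W
#4 — 0,2 | c23 | N
#5 — 0,3 | c26 | N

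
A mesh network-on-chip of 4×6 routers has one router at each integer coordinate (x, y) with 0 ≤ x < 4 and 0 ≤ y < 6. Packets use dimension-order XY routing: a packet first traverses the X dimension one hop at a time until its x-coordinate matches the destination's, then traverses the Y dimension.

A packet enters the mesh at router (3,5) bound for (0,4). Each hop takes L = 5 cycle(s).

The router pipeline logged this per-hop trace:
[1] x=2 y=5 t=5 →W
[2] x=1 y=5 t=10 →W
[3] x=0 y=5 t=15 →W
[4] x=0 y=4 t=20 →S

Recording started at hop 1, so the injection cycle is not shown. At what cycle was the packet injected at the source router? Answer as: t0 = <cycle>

At hop 1 the cycle is 5; in general cyc_k = t0 + kL.
So t0 = 5 − 1·5 = 0.

t0 = 0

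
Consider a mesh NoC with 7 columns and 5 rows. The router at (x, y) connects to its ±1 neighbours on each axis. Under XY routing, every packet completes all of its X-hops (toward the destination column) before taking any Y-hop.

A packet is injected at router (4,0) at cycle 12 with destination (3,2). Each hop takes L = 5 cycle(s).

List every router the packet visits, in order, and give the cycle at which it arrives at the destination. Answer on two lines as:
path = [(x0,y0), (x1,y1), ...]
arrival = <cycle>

path = [(4,0), (3,0), (3,1), (3,2)]
arrival = 27

t=12: at (4,0)
t=17: at (3,0) after W
t=22: at (3,1) after N
t=27: at (3,2) after N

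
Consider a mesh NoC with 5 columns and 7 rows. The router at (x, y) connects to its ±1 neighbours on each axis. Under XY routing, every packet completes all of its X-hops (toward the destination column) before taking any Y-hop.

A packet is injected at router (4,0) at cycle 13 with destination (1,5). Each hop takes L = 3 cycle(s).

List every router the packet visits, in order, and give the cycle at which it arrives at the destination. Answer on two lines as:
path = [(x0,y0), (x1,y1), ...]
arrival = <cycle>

src (4,0)  cyc=13
W→(3,0)  cyc=16
W→(2,0)  cyc=19
W→(1,0)  cyc=22
N→(1,1)  cyc=25
N→(1,2)  cyc=28
N→(1,3)  cyc=31
N→(1,4)  cyc=34
N→(1,5)  cyc=37

path = [(4,0), (3,0), (2,0), (1,0), (1,1), (1,2), (1,3), (1,4), (1,5)]
arrival = 37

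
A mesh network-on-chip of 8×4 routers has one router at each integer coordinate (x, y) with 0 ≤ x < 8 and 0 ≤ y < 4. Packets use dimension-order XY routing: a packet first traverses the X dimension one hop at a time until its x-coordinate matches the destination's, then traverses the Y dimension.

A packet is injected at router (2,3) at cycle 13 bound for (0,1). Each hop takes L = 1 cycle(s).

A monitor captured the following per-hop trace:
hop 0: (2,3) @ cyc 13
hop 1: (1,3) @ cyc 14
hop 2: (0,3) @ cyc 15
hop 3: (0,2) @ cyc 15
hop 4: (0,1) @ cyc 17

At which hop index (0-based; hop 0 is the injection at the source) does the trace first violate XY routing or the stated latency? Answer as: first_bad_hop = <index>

first_bad_hop = 3

  1: Δx=-1 Δy=+0 Δt=1 [ok]
  2: Δx=-1 Δy=+0 Δt=1 [ok]
  3: Δx=+0 Δy=-1 Δt=0 [BAD: Δcyc=0≠L]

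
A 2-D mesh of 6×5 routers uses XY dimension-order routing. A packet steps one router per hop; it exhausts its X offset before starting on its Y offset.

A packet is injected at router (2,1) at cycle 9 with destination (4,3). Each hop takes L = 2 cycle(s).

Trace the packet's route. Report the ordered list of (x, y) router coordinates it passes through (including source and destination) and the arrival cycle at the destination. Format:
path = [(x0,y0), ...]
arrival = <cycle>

  0. router=(2,1) cycle=9 (inject)
  1. router=(3,1) cycle=11 dir=E
  2. router=(4,1) cycle=13 dir=E
  3. router=(4,2) cycle=15 dir=N
  4. router=(4,3) cycle=17 dir=N

path = [(2,1), (3,1), (4,1), (4,2), (4,3)]
arrival = 17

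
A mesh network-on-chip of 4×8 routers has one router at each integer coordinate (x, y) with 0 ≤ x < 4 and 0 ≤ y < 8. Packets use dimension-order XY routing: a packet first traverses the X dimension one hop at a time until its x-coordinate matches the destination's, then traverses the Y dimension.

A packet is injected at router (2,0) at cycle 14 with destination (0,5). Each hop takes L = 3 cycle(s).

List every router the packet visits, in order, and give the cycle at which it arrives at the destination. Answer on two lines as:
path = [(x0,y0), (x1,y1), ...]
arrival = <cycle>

path = [(2,0), (1,0), (0,0), (0,1), (0,2), (0,3), (0,4), (0,5)]
arrival = 35

#0 — 2,0 | c14
#1 — 1,0 | c17 | W
#2 — 0,0 | c20 | W
#3 — 0,1 | c23 | N
#4 — 0,2 | c26 | N
#5 — 0,3 | c29 | N
#6 — 0,4 | c32 | N
#7 — 0,5 | c35 | N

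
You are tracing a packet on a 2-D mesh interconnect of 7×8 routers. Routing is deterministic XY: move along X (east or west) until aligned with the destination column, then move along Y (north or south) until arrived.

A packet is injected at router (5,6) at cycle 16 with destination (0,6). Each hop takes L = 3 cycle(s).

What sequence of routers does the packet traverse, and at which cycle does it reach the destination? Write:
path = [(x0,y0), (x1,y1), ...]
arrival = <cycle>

t=16: at (5,6)
t=19: at (4,6) after W
t=22: at (3,6) after W
t=25: at (2,6) after W
t=28: at (1,6) after W
t=31: at (0,6) after W

path = [(5,6), (4,6), (3,6), (2,6), (1,6), (0,6)]
arrival = 31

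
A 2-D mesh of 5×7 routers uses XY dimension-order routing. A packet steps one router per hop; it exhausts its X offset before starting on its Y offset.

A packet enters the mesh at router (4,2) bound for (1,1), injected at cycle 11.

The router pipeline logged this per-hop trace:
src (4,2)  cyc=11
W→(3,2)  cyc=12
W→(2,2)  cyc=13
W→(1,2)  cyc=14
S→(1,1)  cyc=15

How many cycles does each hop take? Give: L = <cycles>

L = 1

From hop 0 (11) to hop 1 (12): +1 cycles.
Each hop adds L, hence L = 1.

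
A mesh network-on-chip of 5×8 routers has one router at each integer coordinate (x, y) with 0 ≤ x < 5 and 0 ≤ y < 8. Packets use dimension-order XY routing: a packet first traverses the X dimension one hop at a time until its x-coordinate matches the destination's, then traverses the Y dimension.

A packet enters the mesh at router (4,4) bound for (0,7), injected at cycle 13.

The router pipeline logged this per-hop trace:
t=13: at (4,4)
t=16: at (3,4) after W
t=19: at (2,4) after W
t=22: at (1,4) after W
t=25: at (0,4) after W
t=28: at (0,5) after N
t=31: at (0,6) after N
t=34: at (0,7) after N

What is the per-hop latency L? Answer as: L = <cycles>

L = 3

Between hops 0 and 1 the cycle counter advances 16 − 13 = 3.
Per-hop latency L = Δcyc = 3.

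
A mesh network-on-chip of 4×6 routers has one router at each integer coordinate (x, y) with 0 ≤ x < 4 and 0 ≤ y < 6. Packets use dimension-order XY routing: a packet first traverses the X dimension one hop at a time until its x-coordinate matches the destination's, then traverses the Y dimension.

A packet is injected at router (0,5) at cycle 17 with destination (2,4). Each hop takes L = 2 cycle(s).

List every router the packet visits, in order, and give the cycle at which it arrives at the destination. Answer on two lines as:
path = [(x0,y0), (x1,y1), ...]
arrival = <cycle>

path = [(0,5), (1,5), (2,5), (2,4)]
arrival = 23

hop 0: (0,5) @ cyc 17
hop 1: (1,5) @ cyc 19  [E]
hop 2: (2,5) @ cyc 21  [E]
hop 3: (2,4) @ cyc 23  [S]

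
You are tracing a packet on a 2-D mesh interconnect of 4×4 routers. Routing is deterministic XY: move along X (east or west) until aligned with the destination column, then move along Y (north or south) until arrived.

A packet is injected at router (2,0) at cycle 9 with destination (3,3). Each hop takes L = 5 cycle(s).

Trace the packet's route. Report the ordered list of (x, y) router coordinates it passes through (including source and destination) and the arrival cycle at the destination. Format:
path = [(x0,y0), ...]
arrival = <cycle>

  0. router=(2,0) cycle=9 (inject)
  1. router=(3,0) cycle=14 dir=E
  2. router=(3,1) cycle=19 dir=N
  3. router=(3,2) cycle=24 dir=N
  4. router=(3,3) cycle=29 dir=N

path = [(2,0), (3,0), (3,1), (3,2), (3,3)]
arrival = 29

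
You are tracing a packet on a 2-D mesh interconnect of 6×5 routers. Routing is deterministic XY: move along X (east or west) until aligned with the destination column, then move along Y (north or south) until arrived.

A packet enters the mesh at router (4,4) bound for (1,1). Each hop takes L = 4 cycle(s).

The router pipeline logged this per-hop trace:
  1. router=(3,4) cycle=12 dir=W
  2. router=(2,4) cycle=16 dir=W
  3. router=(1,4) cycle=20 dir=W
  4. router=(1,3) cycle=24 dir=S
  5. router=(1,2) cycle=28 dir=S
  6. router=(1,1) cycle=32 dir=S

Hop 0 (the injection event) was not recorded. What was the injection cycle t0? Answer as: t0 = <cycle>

t0 = 8

cyc[1] = 12 and cyc[k] = t0 + k·L for every k.
Subtract one hop: t0 = 12 − 4 = 8.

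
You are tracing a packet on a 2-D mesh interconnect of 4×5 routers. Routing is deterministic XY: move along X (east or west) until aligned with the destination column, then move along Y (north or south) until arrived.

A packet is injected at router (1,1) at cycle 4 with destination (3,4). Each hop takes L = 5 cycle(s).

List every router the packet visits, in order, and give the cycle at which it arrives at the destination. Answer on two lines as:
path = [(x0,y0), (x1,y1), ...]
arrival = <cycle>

path = [(1,1), (2,1), (3,1), (3,2), (3,3), (3,4)]
arrival = 29

#0 — 1,1 | c4
#1 — 2,1 | c9 | E
#2 — 3,1 | c14 | E
#3 — 3,2 | c19 | N
#4 — 3,3 | c24 | N
#5 — 3,4 | c29 | N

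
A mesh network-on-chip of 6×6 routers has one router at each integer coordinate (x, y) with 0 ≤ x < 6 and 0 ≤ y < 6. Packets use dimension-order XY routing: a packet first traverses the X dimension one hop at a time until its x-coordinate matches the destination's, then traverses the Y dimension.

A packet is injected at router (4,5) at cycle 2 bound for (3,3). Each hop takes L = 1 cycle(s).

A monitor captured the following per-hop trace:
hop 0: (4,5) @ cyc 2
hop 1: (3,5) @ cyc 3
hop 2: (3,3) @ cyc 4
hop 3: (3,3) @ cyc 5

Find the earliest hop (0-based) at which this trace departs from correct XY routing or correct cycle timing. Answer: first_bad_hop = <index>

first_bad_hop = 2

check 1→ d=(-1,0) cyc+1: ok
check 2→ d=(0,-2) cyc+1: BAD: non-unit step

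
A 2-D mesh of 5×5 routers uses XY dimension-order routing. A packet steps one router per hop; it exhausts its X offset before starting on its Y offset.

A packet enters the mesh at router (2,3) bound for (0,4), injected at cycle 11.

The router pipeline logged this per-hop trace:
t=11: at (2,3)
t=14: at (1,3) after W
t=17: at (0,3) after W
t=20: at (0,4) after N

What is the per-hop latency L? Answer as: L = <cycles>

From hop 0 (11) to hop 1 (14): +3 cycles.
Each hop adds L, hence L = 3.

L = 3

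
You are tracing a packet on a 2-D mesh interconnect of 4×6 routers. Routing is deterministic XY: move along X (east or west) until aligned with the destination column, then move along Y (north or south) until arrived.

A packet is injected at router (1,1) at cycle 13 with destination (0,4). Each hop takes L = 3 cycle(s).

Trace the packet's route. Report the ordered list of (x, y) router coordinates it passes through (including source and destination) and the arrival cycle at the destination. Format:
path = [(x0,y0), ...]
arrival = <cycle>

#0 — 1,1 | c13
#1 — 0,1 | c16 | W
#2 — 0,2 | c19 | N
#3 — 0,3 | c22 | N
#4 — 0,4 | c25 | N

path = [(1,1), (0,1), (0,2), (0,3), (0,4)]
arrival = 25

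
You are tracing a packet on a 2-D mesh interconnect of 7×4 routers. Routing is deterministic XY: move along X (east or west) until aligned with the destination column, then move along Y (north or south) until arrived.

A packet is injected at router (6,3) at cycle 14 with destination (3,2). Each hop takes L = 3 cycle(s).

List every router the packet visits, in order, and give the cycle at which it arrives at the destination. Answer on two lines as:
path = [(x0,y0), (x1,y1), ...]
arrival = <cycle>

path = [(6,3), (5,3), (4,3), (3,3), (3,2)]
arrival = 26

  0. router=(6,3) cycle=14 (inject)
  1. router=(5,3) cycle=17 dir=W
  2. router=(4,3) cycle=20 dir=W
  3. router=(3,3) cycle=23 dir=W
  4. router=(3,2) cycle=26 dir=S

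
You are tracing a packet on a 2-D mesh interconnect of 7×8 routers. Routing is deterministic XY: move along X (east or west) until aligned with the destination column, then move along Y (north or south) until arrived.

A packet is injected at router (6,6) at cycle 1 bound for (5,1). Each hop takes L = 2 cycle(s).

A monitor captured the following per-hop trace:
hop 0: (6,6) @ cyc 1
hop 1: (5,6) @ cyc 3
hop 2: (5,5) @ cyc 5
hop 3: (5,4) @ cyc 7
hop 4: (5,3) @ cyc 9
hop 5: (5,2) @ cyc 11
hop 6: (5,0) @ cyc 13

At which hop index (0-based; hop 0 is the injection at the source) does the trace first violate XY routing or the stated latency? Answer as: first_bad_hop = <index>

  1: Δx=-1 Δy=+0 Δt=2 [ok]
  2: Δx=+0 Δy=-1 Δt=2 [ok]
  3: Δx=+0 Δy=-1 Δt=2 [ok]
  4: Δx=+0 Δy=-1 Δt=2 [ok]
  5: Δx=+0 Δy=-1 Δt=2 [ok]
  6: Δx=+0 Δy=-2 Δt=2 [BAD: non-unit step]

first_bad_hop = 6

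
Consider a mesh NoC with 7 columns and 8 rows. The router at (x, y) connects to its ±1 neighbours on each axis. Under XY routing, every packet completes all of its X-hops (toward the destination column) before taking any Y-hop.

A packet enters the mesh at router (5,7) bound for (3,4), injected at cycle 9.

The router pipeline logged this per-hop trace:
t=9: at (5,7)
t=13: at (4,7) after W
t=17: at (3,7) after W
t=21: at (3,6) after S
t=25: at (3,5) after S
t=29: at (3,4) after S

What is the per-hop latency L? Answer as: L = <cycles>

Between hops 0 and 1 the cycle counter advances 13 − 9 = 4.
Each hop adds L, hence L = 4.

L = 4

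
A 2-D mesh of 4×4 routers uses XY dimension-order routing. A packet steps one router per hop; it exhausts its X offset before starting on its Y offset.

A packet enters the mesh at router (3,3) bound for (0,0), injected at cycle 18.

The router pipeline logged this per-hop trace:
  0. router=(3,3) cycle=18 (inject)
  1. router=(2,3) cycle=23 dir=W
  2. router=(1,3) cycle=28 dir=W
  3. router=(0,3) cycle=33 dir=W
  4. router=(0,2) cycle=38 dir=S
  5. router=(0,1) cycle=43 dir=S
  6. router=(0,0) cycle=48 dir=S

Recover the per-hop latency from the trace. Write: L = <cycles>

cyc[1] − cyc[0] = 23 − 18 = 5.
Per-hop latency L = Δcyc = 5.

L = 5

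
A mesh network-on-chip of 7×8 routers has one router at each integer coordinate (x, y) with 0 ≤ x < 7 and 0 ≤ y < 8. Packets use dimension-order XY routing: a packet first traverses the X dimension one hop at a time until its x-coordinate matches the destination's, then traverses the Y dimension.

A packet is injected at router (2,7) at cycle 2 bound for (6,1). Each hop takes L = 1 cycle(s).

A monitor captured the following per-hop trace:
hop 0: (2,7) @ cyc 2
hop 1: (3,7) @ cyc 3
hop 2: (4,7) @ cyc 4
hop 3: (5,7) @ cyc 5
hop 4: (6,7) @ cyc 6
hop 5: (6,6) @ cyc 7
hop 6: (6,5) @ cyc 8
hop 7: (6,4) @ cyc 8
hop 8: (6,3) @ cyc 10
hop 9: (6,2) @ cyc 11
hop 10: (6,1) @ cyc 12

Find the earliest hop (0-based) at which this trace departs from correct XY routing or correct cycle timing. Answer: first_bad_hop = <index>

check 1→ d=(1,0) cyc+1: ok
check 2→ d=(1,0) cyc+1: ok
check 3→ d=(1,0) cyc+1: ok
check 4→ d=(1,0) cyc+1: ok
check 5→ d=(0,-1) cyc+1: ok
check 6→ d=(0,-1) cyc+1: ok
check 7→ d=(0,-1) cyc+0: BAD: Δcyc=0≠L

first_bad_hop = 7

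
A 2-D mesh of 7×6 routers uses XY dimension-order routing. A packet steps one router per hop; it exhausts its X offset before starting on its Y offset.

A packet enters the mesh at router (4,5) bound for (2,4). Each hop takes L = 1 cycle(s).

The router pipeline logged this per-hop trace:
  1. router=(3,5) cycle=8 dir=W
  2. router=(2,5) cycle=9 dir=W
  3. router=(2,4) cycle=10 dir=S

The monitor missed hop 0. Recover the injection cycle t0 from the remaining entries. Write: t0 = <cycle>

t0 = 7

At hop 1 the cycle is 8; in general cyc_k = t0 + kL.
Subtract one hop: t0 = 8 − 1 = 7.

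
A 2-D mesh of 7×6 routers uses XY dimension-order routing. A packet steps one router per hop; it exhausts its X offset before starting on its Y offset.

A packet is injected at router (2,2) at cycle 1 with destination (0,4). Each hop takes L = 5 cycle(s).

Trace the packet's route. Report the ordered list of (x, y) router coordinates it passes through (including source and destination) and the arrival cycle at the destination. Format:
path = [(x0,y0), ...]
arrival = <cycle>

path = [(2,2), (1,2), (0,2), (0,3), (0,4)]
arrival = 21

src (2,2)  cyc=1
W→(1,2)  cyc=6
W→(0,2)  cyc=11
N→(0,3)  cyc=16
N→(0,4)  cyc=21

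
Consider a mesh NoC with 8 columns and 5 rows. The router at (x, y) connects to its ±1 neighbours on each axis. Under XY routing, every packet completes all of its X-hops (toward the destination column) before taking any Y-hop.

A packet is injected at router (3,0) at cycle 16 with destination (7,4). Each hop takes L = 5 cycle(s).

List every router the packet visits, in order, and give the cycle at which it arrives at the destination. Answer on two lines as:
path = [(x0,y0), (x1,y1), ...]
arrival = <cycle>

path = [(3,0), (4,0), (5,0), (6,0), (7,0), (7,1), (7,2), (7,3), (7,4)]
arrival = 56

t=16: at (3,0)
t=21: at (4,0) after E
t=26: at (5,0) after E
t=31: at (6,0) after E
t=36: at (7,0) after E
t=41: at (7,1) after N
t=46: at (7,2) after N
t=51: at (7,3) after N
t=56: at (7,4) after N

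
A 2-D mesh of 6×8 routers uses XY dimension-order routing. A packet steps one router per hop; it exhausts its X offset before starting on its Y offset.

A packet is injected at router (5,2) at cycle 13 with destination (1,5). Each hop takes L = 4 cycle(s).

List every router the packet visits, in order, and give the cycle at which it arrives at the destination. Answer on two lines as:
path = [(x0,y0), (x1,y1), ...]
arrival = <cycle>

hop 0: (5,2) @ cyc 13
hop 1: (4,2) @ cyc 17  [W]
hop 2: (3,2) @ cyc 21  [W]
hop 3: (2,2) @ cyc 25  [W]
hop 4: (1,2) @ cyc 29  [W]
hop 5: (1,3) @ cyc 33  [N]
hop 6: (1,4) @ cyc 37  [N]
hop 7: (1,5) @ cyc 41  [N]

path = [(5,2), (4,2), (3,2), (2,2), (1,2), (1,3), (1,4), (1,5)]
arrival = 41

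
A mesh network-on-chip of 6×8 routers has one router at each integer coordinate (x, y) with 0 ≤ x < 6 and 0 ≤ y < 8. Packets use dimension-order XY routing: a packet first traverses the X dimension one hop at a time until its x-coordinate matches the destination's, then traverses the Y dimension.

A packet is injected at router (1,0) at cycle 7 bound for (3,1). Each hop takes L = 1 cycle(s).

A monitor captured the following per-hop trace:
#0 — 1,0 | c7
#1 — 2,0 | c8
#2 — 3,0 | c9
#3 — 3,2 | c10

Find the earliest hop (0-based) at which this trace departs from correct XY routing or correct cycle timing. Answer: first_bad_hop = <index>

  1: Δx=+1 Δy=+0 Δt=1 [ok]
  2: Δx=+1 Δy=+0 Δt=1 [ok]
  3: Δx=+0 Δy=+2 Δt=1 [BAD: non-unit step]

first_bad_hop = 3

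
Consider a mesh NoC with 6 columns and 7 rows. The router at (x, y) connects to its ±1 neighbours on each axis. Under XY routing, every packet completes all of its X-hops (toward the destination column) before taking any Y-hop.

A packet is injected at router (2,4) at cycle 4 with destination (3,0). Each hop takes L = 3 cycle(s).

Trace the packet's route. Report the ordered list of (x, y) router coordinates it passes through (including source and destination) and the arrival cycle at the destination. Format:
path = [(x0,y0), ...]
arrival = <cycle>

path = [(2,4), (3,4), (3,3), (3,2), (3,1), (3,0)]
arrival = 19

hop 0: (2,4) @ cyc 4
hop 1: (3,4) @ cyc 7  [E]
hop 2: (3,3) @ cyc 10  [S]
hop 3: (3,2) @ cyc 13  [S]
hop 4: (3,1) @ cyc 16  [S]
hop 5: (3,0) @ cyc 19  [S]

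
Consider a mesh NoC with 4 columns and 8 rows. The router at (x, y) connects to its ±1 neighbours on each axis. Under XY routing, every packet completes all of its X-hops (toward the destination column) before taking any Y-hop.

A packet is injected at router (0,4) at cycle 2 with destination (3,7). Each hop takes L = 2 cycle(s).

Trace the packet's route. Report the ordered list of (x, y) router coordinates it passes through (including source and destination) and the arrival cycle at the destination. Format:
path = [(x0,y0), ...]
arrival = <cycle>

path = [(0,4), (1,4), (2,4), (3,4), (3,5), (3,6), (3,7)]
arrival = 14

hop 0: (0,4) @ cyc 2
hop 1: (1,4) @ cyc 4  [E]
hop 2: (2,4) @ cyc 6  [E]
hop 3: (3,4) @ cyc 8  [E]
hop 4: (3,5) @ cyc 10  [N]
hop 5: (3,6) @ cyc 12  [N]
hop 6: (3,7) @ cyc 14  [N]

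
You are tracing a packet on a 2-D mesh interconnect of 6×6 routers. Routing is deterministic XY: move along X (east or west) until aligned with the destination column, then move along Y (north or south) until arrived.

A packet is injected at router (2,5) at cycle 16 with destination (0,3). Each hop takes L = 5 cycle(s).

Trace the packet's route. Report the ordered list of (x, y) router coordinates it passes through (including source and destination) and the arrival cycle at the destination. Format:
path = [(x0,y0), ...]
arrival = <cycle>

src (2,5)  cyc=16
W→(1,5)  cyc=21
W→(0,5)  cyc=26
S→(0,4)  cyc=31
S→(0,3)  cyc=36

path = [(2,5), (1,5), (0,5), (0,4), (0,3)]
arrival = 36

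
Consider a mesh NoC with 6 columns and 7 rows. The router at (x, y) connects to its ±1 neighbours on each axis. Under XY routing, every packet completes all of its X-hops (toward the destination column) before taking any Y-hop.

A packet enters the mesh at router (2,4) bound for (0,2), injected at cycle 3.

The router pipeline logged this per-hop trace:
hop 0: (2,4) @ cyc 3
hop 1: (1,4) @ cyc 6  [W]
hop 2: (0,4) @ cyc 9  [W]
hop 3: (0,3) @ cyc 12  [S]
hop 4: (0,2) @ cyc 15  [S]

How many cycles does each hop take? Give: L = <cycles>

Between hops 0 and 1 the cycle counter advances 6 − 3 = 3.
Per-hop latency L = Δcyc = 3.

L = 3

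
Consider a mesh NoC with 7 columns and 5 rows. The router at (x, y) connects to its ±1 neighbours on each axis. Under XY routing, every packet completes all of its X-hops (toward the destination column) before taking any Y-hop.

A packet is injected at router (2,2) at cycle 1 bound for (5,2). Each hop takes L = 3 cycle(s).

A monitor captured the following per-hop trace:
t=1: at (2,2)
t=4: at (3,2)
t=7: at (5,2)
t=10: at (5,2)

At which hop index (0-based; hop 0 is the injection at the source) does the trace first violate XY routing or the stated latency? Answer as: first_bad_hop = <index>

first_bad_hop = 2

hop 1: step (+1,+0), +3 cyc — ok
hop 2: step (+2,+0), +3 cyc — BAD: non-unit step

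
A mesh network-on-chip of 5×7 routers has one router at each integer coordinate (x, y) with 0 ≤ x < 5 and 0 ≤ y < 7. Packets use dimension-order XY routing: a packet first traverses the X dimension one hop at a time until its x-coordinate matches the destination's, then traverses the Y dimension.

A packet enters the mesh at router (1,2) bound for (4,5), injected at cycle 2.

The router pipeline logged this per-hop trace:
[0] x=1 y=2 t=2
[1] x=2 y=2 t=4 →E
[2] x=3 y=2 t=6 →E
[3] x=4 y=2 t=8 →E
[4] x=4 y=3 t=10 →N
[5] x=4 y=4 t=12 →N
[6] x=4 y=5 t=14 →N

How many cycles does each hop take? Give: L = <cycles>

Between hops 0 and 1 the cycle counter advances 4 − 2 = 2.
One hop costs L cycles, so L = 2.

L = 2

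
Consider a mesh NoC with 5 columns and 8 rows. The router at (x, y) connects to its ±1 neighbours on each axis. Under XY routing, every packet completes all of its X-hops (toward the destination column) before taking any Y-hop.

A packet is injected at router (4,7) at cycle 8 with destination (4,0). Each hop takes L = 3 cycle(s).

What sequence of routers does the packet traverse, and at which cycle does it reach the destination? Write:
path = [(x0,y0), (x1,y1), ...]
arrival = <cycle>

path = [(4,7), (4,6), (4,5), (4,4), (4,3), (4,2), (4,1), (4,0)]
arrival = 29

src (4,7)  cyc=8
S→(4,6)  cyc=11
S→(4,5)  cyc=14
S→(4,4)  cyc=17
S→(4,3)  cyc=20
S→(4,2)  cyc=23
S→(4,1)  cyc=26
S→(4,0)  cyc=29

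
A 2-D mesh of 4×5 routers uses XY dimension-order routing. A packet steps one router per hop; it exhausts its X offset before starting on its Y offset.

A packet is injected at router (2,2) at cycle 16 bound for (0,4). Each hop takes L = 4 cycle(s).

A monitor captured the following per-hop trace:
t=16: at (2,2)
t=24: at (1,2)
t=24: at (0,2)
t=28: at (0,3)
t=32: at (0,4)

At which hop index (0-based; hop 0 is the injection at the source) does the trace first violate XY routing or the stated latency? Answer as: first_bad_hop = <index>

first_bad_hop = 1

check 1→ d=(-1,0) cyc+8: BAD: Δcyc=8≠L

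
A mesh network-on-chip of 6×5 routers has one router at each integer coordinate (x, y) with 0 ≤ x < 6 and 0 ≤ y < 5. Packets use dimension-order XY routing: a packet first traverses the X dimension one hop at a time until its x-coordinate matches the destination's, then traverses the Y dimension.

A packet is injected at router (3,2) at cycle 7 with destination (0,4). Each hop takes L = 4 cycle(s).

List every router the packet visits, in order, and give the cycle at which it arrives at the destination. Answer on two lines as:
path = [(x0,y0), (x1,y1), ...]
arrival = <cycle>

path = [(3,2), (2,2), (1,2), (0,2), (0,3), (0,4)]
arrival = 27

t=7: at (3,2)
t=11: at (2,2) after W
t=15: at (1,2) after W
t=19: at (0,2) after W
t=23: at (0,3) after N
t=27: at (0,4) after N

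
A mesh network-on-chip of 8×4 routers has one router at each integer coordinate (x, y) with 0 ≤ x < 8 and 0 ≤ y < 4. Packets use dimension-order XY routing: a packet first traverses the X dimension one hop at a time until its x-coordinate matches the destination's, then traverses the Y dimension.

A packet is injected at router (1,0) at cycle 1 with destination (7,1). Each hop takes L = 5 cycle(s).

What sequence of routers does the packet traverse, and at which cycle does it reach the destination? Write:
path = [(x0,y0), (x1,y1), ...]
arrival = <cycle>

path = [(1,0), (2,0), (3,0), (4,0), (5,0), (6,0), (7,0), (7,1)]
arrival = 36

src (1,0)  cyc=1
E→(2,0)  cyc=6
E→(3,0)  cyc=11
E→(4,0)  cyc=16
E→(5,0)  cyc=21
E→(6,0)  cyc=26
E→(7,0)  cyc=31
N→(7,1)  cyc=36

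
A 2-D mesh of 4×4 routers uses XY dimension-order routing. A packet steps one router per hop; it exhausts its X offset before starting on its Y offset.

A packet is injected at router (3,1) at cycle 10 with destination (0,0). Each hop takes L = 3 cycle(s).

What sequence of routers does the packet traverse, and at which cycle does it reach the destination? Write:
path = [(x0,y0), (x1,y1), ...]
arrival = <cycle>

[0] x=3 y=1 t=10
[1] x=2 y=1 t=13 →W
[2] x=1 y=1 t=16 →W
[3] x=0 y=1 t=19 →W
[4] x=0 y=0 t=22 →S

path = [(3,1), (2,1), (1,1), (0,1), (0,0)]
arrival = 22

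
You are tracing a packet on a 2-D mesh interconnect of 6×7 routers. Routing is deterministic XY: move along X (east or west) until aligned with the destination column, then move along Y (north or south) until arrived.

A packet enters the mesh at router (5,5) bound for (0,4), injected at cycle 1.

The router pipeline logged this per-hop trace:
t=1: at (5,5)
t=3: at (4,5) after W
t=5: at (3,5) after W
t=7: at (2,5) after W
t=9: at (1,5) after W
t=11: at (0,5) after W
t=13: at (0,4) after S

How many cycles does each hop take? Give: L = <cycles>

From hop 0 (1) to hop 1 (3): +2 cycles.
Per-hop latency L = Δcyc = 2.

L = 2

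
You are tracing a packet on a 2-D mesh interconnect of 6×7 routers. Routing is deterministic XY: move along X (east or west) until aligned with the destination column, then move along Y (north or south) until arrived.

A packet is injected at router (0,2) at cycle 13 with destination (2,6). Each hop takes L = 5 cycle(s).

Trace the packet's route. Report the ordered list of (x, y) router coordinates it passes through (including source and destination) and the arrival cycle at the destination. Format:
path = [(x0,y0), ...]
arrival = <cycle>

[0] x=0 y=2 t=13
[1] x=1 y=2 t=18 →E
[2] x=2 y=2 t=23 →E
[3] x=2 y=3 t=28 →N
[4] x=2 y=4 t=33 →N
[5] x=2 y=5 t=38 →N
[6] x=2 y=6 t=43 →N

path = [(0,2), (1,2), (2,2), (2,3), (2,4), (2,5), (2,6)]
arrival = 43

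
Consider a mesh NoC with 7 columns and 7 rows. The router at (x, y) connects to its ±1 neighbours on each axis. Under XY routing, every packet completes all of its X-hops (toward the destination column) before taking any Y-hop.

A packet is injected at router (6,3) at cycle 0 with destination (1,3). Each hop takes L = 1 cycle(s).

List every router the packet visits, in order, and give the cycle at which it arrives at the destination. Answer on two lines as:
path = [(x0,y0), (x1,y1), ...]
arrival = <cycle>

path = [(6,3), (5,3), (4,3), (3,3), (2,3), (1,3)]
arrival = 5

hop 0: (6,3) @ cyc 0
hop 1: (5,3) @ cyc 1  [W]
hop 2: (4,3) @ cyc 2  [W]
hop 3: (3,3) @ cyc 3  [W]
hop 4: (2,3) @ cyc 4  [W]
hop 5: (1,3) @ cyc 5  [W]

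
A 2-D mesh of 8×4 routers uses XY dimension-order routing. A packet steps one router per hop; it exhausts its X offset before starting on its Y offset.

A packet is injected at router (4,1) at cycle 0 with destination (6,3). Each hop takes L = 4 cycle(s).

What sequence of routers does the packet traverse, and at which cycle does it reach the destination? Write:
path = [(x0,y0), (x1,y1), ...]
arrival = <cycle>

  0. router=(4,1) cycle=0 (inject)
  1. router=(5,1) cycle=4 dir=E
  2. router=(6,1) cycle=8 dir=E
  3. router=(6,2) cycle=12 dir=N
  4. router=(6,3) cycle=16 dir=N

path = [(4,1), (5,1), (6,1), (6,2), (6,3)]
arrival = 16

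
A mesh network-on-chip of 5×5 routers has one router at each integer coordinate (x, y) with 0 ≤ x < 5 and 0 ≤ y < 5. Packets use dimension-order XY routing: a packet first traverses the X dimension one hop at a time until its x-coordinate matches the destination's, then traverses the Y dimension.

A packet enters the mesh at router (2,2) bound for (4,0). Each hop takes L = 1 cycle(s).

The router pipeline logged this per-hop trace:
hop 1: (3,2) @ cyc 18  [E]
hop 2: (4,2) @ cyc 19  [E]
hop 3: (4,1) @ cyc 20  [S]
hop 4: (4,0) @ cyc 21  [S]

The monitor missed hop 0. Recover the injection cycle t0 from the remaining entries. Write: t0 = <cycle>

At hop 1 the cycle is 18; in general cyc_k = t0 + kL.
Therefore t0 = 18 − L = 17.

t0 = 17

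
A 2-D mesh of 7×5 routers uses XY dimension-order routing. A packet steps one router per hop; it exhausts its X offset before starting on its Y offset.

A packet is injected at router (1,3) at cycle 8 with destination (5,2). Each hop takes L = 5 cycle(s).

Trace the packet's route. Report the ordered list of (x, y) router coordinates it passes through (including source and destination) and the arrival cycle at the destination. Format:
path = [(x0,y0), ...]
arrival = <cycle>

path = [(1,3), (2,3), (3,3), (4,3), (5,3), (5,2)]
arrival = 33

[0] x=1 y=3 t=8
[1] x=2 y=3 t=13 →E
[2] x=3 y=3 t=18 →E
[3] x=4 y=3 t=23 →E
[4] x=5 y=3 t=28 →E
[5] x=5 y=2 t=33 →S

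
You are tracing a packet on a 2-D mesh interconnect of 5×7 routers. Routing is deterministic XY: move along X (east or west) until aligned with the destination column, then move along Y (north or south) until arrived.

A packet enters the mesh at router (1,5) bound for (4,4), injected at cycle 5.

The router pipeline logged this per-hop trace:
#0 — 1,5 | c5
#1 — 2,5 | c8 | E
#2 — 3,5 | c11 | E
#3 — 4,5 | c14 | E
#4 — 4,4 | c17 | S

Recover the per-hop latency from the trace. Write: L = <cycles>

cyc[1] − cyc[0] = 8 − 5 = 3.
One hop costs L cycles, so L = 3.

L = 3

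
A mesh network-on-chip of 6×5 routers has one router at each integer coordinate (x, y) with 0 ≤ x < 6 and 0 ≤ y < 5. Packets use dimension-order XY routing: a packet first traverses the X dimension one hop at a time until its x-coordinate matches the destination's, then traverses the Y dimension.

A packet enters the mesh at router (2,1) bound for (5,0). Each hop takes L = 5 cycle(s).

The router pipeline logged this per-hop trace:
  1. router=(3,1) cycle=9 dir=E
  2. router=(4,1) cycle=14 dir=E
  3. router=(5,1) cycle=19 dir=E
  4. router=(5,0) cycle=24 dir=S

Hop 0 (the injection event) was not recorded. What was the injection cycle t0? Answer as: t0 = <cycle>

t0 = 4

cyc[1] = 9 and cyc[k] = t0 + k·L for every k.
So t0 = 9 − 1·5 = 4.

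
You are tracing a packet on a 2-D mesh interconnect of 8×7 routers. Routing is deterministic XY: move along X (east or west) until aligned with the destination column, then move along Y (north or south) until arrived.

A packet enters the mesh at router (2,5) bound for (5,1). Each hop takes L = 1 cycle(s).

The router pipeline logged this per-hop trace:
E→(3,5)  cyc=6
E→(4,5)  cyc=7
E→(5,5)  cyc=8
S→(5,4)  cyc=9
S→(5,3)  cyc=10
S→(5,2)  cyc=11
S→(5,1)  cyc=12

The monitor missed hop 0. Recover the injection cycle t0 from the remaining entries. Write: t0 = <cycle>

t0 = 5

Hop 1 reached at cycle 6; hop k is at t0 + k·L.
t0 = cyc[1] − L = 6 − 1 = 5.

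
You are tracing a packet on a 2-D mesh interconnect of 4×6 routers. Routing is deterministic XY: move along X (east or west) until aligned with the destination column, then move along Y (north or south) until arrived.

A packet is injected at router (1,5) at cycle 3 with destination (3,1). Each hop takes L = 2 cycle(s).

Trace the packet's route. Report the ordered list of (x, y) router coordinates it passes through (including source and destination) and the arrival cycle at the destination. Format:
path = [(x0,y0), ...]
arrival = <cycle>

path = [(1,5), (2,5), (3,5), (3,4), (3,3), (3,2), (3,1)]
arrival = 15

  0. router=(1,5) cycle=3 (inject)
  1. router=(2,5) cycle=5 dir=E
  2. router=(3,5) cycle=7 dir=E
  3. router=(3,4) cycle=9 dir=S
  4. router=(3,3) cycle=11 dir=S
  5. router=(3,2) cycle=13 dir=S
  6. router=(3,1) cycle=15 dir=S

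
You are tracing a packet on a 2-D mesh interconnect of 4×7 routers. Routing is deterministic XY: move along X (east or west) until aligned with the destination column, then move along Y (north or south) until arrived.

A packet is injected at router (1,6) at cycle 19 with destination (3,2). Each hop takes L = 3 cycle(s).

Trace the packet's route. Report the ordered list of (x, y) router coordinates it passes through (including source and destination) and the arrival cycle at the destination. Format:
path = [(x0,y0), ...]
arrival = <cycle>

t=19: at (1,6)
t=22: at (2,6) after E
t=25: at (3,6) after E
t=28: at (3,5) after S
t=31: at (3,4) after S
t=34: at (3,3) after S
t=37: at (3,2) after S

path = [(1,6), (2,6), (3,6), (3,5), (3,4), (3,3), (3,2)]
arrival = 37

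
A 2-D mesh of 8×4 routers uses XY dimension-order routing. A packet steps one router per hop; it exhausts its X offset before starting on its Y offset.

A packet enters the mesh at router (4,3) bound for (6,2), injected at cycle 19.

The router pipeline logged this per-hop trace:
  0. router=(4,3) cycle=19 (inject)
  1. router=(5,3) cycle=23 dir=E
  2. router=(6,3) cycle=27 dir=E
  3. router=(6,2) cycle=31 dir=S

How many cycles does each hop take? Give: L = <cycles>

L = 4

cyc[1] − cyc[0] = 23 − 19 = 4.
That increment is L by definition: L = 4.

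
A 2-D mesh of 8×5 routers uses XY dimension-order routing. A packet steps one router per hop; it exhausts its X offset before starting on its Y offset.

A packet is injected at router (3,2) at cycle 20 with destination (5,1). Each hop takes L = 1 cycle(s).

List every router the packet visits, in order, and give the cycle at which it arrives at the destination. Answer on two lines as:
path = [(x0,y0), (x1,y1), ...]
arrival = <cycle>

path = [(3,2), (4,2), (5,2), (5,1)]
arrival = 23

#0 — 3,2 | c20
#1 — 4,2 | c21 | E
#2 — 5,2 | c22 | E
#3 — 5,1 | c23 | S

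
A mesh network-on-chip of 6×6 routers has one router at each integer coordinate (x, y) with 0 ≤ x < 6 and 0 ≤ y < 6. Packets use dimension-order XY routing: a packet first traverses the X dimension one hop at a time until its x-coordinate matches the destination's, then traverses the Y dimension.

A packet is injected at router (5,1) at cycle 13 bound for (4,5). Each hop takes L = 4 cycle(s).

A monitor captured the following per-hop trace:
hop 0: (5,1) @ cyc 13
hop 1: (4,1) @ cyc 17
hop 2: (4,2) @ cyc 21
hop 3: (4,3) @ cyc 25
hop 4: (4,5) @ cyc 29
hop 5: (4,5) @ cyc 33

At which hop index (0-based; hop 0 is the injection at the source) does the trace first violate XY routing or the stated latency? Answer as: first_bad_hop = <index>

[1] (-1,+0) / 4c ⇒ ok
[2] (+0,+1) / 4c ⇒ ok
[3] (+0,+1) / 4c ⇒ ok
[4] (+0,+2) / 4c ⇒ BAD: non-unit step

first_bad_hop = 4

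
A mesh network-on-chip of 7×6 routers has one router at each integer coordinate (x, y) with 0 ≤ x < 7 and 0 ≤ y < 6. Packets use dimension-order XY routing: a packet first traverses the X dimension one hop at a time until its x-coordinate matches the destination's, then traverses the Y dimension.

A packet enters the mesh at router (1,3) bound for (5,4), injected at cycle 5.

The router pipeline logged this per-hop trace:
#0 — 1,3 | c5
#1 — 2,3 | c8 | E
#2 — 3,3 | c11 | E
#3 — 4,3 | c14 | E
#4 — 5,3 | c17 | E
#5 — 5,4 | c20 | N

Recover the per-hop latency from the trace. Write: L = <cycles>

cyc[1] − cyc[0] = 8 − 5 = 3.
Each hop adds L, hence L = 3.

L = 3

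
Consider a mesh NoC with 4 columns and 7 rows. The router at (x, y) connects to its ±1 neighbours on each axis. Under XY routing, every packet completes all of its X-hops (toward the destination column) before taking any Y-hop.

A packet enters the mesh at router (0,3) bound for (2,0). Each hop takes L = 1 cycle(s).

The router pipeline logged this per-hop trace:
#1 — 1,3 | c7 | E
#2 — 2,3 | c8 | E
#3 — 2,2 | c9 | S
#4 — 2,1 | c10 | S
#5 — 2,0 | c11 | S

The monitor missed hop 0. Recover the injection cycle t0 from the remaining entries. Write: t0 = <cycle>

cyc[1] = 7 and cyc[k] = t0 + k·L for every k.
So t0 = 7 − 1·1 = 6.

t0 = 6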